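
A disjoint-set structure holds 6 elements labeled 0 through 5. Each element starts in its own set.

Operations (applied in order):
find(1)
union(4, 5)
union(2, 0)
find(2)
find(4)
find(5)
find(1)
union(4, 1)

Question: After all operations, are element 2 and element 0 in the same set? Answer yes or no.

Step 1: find(1) -> no change; set of 1 is {1}
Step 2: union(4, 5) -> merged; set of 4 now {4, 5}
Step 3: union(2, 0) -> merged; set of 2 now {0, 2}
Step 4: find(2) -> no change; set of 2 is {0, 2}
Step 5: find(4) -> no change; set of 4 is {4, 5}
Step 6: find(5) -> no change; set of 5 is {4, 5}
Step 7: find(1) -> no change; set of 1 is {1}
Step 8: union(4, 1) -> merged; set of 4 now {1, 4, 5}
Set of 2: {0, 2}; 0 is a member.

Answer: yes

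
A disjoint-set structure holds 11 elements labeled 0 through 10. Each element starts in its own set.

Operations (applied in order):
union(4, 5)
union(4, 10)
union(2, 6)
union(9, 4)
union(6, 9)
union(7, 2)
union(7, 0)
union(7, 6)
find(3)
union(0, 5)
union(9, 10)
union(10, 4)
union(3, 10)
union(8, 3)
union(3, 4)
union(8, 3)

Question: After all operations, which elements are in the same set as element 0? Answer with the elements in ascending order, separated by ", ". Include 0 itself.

Answer: 0, 2, 3, 4, 5, 6, 7, 8, 9, 10

Derivation:
Step 1: union(4, 5) -> merged; set of 4 now {4, 5}
Step 2: union(4, 10) -> merged; set of 4 now {4, 5, 10}
Step 3: union(2, 6) -> merged; set of 2 now {2, 6}
Step 4: union(9, 4) -> merged; set of 9 now {4, 5, 9, 10}
Step 5: union(6, 9) -> merged; set of 6 now {2, 4, 5, 6, 9, 10}
Step 6: union(7, 2) -> merged; set of 7 now {2, 4, 5, 6, 7, 9, 10}
Step 7: union(7, 0) -> merged; set of 7 now {0, 2, 4, 5, 6, 7, 9, 10}
Step 8: union(7, 6) -> already same set; set of 7 now {0, 2, 4, 5, 6, 7, 9, 10}
Step 9: find(3) -> no change; set of 3 is {3}
Step 10: union(0, 5) -> already same set; set of 0 now {0, 2, 4, 5, 6, 7, 9, 10}
Step 11: union(9, 10) -> already same set; set of 9 now {0, 2, 4, 5, 6, 7, 9, 10}
Step 12: union(10, 4) -> already same set; set of 10 now {0, 2, 4, 5, 6, 7, 9, 10}
Step 13: union(3, 10) -> merged; set of 3 now {0, 2, 3, 4, 5, 6, 7, 9, 10}
Step 14: union(8, 3) -> merged; set of 8 now {0, 2, 3, 4, 5, 6, 7, 8, 9, 10}
Step 15: union(3, 4) -> already same set; set of 3 now {0, 2, 3, 4, 5, 6, 7, 8, 9, 10}
Step 16: union(8, 3) -> already same set; set of 8 now {0, 2, 3, 4, 5, 6, 7, 8, 9, 10}
Component of 0: {0, 2, 3, 4, 5, 6, 7, 8, 9, 10}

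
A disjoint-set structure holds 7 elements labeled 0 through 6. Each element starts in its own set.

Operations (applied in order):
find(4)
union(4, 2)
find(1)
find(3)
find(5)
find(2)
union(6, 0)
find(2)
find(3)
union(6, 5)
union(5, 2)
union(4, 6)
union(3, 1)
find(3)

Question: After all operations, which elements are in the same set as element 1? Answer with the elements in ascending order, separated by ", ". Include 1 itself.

Step 1: find(4) -> no change; set of 4 is {4}
Step 2: union(4, 2) -> merged; set of 4 now {2, 4}
Step 3: find(1) -> no change; set of 1 is {1}
Step 4: find(3) -> no change; set of 3 is {3}
Step 5: find(5) -> no change; set of 5 is {5}
Step 6: find(2) -> no change; set of 2 is {2, 4}
Step 7: union(6, 0) -> merged; set of 6 now {0, 6}
Step 8: find(2) -> no change; set of 2 is {2, 4}
Step 9: find(3) -> no change; set of 3 is {3}
Step 10: union(6, 5) -> merged; set of 6 now {0, 5, 6}
Step 11: union(5, 2) -> merged; set of 5 now {0, 2, 4, 5, 6}
Step 12: union(4, 6) -> already same set; set of 4 now {0, 2, 4, 5, 6}
Step 13: union(3, 1) -> merged; set of 3 now {1, 3}
Step 14: find(3) -> no change; set of 3 is {1, 3}
Component of 1: {1, 3}

Answer: 1, 3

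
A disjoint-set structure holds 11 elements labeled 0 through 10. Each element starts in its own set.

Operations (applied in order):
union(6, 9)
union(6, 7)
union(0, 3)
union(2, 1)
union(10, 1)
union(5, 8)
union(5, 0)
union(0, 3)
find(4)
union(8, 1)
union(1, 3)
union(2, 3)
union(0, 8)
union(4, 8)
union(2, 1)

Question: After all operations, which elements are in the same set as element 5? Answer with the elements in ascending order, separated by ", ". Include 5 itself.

Step 1: union(6, 9) -> merged; set of 6 now {6, 9}
Step 2: union(6, 7) -> merged; set of 6 now {6, 7, 9}
Step 3: union(0, 3) -> merged; set of 0 now {0, 3}
Step 4: union(2, 1) -> merged; set of 2 now {1, 2}
Step 5: union(10, 1) -> merged; set of 10 now {1, 2, 10}
Step 6: union(5, 8) -> merged; set of 5 now {5, 8}
Step 7: union(5, 0) -> merged; set of 5 now {0, 3, 5, 8}
Step 8: union(0, 3) -> already same set; set of 0 now {0, 3, 5, 8}
Step 9: find(4) -> no change; set of 4 is {4}
Step 10: union(8, 1) -> merged; set of 8 now {0, 1, 2, 3, 5, 8, 10}
Step 11: union(1, 3) -> already same set; set of 1 now {0, 1, 2, 3, 5, 8, 10}
Step 12: union(2, 3) -> already same set; set of 2 now {0, 1, 2, 3, 5, 8, 10}
Step 13: union(0, 8) -> already same set; set of 0 now {0, 1, 2, 3, 5, 8, 10}
Step 14: union(4, 8) -> merged; set of 4 now {0, 1, 2, 3, 4, 5, 8, 10}
Step 15: union(2, 1) -> already same set; set of 2 now {0, 1, 2, 3, 4, 5, 8, 10}
Component of 5: {0, 1, 2, 3, 4, 5, 8, 10}

Answer: 0, 1, 2, 3, 4, 5, 8, 10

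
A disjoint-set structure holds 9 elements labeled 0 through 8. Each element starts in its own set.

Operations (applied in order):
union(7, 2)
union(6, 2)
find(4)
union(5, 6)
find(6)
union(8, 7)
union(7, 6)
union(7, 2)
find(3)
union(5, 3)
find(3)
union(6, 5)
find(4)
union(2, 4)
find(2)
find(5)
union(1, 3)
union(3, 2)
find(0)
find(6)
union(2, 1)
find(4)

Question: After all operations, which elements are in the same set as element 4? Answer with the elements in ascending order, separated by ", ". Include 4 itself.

Step 1: union(7, 2) -> merged; set of 7 now {2, 7}
Step 2: union(6, 2) -> merged; set of 6 now {2, 6, 7}
Step 3: find(4) -> no change; set of 4 is {4}
Step 4: union(5, 6) -> merged; set of 5 now {2, 5, 6, 7}
Step 5: find(6) -> no change; set of 6 is {2, 5, 6, 7}
Step 6: union(8, 7) -> merged; set of 8 now {2, 5, 6, 7, 8}
Step 7: union(7, 6) -> already same set; set of 7 now {2, 5, 6, 7, 8}
Step 8: union(7, 2) -> already same set; set of 7 now {2, 5, 6, 7, 8}
Step 9: find(3) -> no change; set of 3 is {3}
Step 10: union(5, 3) -> merged; set of 5 now {2, 3, 5, 6, 7, 8}
Step 11: find(3) -> no change; set of 3 is {2, 3, 5, 6, 7, 8}
Step 12: union(6, 5) -> already same set; set of 6 now {2, 3, 5, 6, 7, 8}
Step 13: find(4) -> no change; set of 4 is {4}
Step 14: union(2, 4) -> merged; set of 2 now {2, 3, 4, 5, 6, 7, 8}
Step 15: find(2) -> no change; set of 2 is {2, 3, 4, 5, 6, 7, 8}
Step 16: find(5) -> no change; set of 5 is {2, 3, 4, 5, 6, 7, 8}
Step 17: union(1, 3) -> merged; set of 1 now {1, 2, 3, 4, 5, 6, 7, 8}
Step 18: union(3, 2) -> already same set; set of 3 now {1, 2, 3, 4, 5, 6, 7, 8}
Step 19: find(0) -> no change; set of 0 is {0}
Step 20: find(6) -> no change; set of 6 is {1, 2, 3, 4, 5, 6, 7, 8}
Step 21: union(2, 1) -> already same set; set of 2 now {1, 2, 3, 4, 5, 6, 7, 8}
Step 22: find(4) -> no change; set of 4 is {1, 2, 3, 4, 5, 6, 7, 8}
Component of 4: {1, 2, 3, 4, 5, 6, 7, 8}

Answer: 1, 2, 3, 4, 5, 6, 7, 8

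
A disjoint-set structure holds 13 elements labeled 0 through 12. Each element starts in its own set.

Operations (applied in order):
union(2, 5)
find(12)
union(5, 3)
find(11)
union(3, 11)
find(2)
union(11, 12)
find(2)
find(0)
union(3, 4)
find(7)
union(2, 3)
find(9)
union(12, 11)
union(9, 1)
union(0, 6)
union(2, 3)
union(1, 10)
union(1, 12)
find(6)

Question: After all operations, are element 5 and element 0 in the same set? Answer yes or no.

Step 1: union(2, 5) -> merged; set of 2 now {2, 5}
Step 2: find(12) -> no change; set of 12 is {12}
Step 3: union(5, 3) -> merged; set of 5 now {2, 3, 5}
Step 4: find(11) -> no change; set of 11 is {11}
Step 5: union(3, 11) -> merged; set of 3 now {2, 3, 5, 11}
Step 6: find(2) -> no change; set of 2 is {2, 3, 5, 11}
Step 7: union(11, 12) -> merged; set of 11 now {2, 3, 5, 11, 12}
Step 8: find(2) -> no change; set of 2 is {2, 3, 5, 11, 12}
Step 9: find(0) -> no change; set of 0 is {0}
Step 10: union(3, 4) -> merged; set of 3 now {2, 3, 4, 5, 11, 12}
Step 11: find(7) -> no change; set of 7 is {7}
Step 12: union(2, 3) -> already same set; set of 2 now {2, 3, 4, 5, 11, 12}
Step 13: find(9) -> no change; set of 9 is {9}
Step 14: union(12, 11) -> already same set; set of 12 now {2, 3, 4, 5, 11, 12}
Step 15: union(9, 1) -> merged; set of 9 now {1, 9}
Step 16: union(0, 6) -> merged; set of 0 now {0, 6}
Step 17: union(2, 3) -> already same set; set of 2 now {2, 3, 4, 5, 11, 12}
Step 18: union(1, 10) -> merged; set of 1 now {1, 9, 10}
Step 19: union(1, 12) -> merged; set of 1 now {1, 2, 3, 4, 5, 9, 10, 11, 12}
Step 20: find(6) -> no change; set of 6 is {0, 6}
Set of 5: {1, 2, 3, 4, 5, 9, 10, 11, 12}; 0 is not a member.

Answer: no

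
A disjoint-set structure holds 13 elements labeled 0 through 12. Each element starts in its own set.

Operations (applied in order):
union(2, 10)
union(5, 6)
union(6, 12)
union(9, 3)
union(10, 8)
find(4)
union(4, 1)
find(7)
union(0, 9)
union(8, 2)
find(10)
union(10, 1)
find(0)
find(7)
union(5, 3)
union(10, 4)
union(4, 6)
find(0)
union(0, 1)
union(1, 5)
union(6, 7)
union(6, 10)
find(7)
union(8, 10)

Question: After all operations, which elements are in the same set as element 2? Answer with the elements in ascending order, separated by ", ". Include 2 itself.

Step 1: union(2, 10) -> merged; set of 2 now {2, 10}
Step 2: union(5, 6) -> merged; set of 5 now {5, 6}
Step 3: union(6, 12) -> merged; set of 6 now {5, 6, 12}
Step 4: union(9, 3) -> merged; set of 9 now {3, 9}
Step 5: union(10, 8) -> merged; set of 10 now {2, 8, 10}
Step 6: find(4) -> no change; set of 4 is {4}
Step 7: union(4, 1) -> merged; set of 4 now {1, 4}
Step 8: find(7) -> no change; set of 7 is {7}
Step 9: union(0, 9) -> merged; set of 0 now {0, 3, 9}
Step 10: union(8, 2) -> already same set; set of 8 now {2, 8, 10}
Step 11: find(10) -> no change; set of 10 is {2, 8, 10}
Step 12: union(10, 1) -> merged; set of 10 now {1, 2, 4, 8, 10}
Step 13: find(0) -> no change; set of 0 is {0, 3, 9}
Step 14: find(7) -> no change; set of 7 is {7}
Step 15: union(5, 3) -> merged; set of 5 now {0, 3, 5, 6, 9, 12}
Step 16: union(10, 4) -> already same set; set of 10 now {1, 2, 4, 8, 10}
Step 17: union(4, 6) -> merged; set of 4 now {0, 1, 2, 3, 4, 5, 6, 8, 9, 10, 12}
Step 18: find(0) -> no change; set of 0 is {0, 1, 2, 3, 4, 5, 6, 8, 9, 10, 12}
Step 19: union(0, 1) -> already same set; set of 0 now {0, 1, 2, 3, 4, 5, 6, 8, 9, 10, 12}
Step 20: union(1, 5) -> already same set; set of 1 now {0, 1, 2, 3, 4, 5, 6, 8, 9, 10, 12}
Step 21: union(6, 7) -> merged; set of 6 now {0, 1, 2, 3, 4, 5, 6, 7, 8, 9, 10, 12}
Step 22: union(6, 10) -> already same set; set of 6 now {0, 1, 2, 3, 4, 5, 6, 7, 8, 9, 10, 12}
Step 23: find(7) -> no change; set of 7 is {0, 1, 2, 3, 4, 5, 6, 7, 8, 9, 10, 12}
Step 24: union(8, 10) -> already same set; set of 8 now {0, 1, 2, 3, 4, 5, 6, 7, 8, 9, 10, 12}
Component of 2: {0, 1, 2, 3, 4, 5, 6, 7, 8, 9, 10, 12}

Answer: 0, 1, 2, 3, 4, 5, 6, 7, 8, 9, 10, 12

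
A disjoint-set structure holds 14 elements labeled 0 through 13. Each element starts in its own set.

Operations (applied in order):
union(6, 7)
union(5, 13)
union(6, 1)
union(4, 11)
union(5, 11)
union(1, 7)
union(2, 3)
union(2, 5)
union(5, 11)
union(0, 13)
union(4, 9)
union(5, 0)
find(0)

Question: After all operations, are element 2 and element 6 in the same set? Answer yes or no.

Step 1: union(6, 7) -> merged; set of 6 now {6, 7}
Step 2: union(5, 13) -> merged; set of 5 now {5, 13}
Step 3: union(6, 1) -> merged; set of 6 now {1, 6, 7}
Step 4: union(4, 11) -> merged; set of 4 now {4, 11}
Step 5: union(5, 11) -> merged; set of 5 now {4, 5, 11, 13}
Step 6: union(1, 7) -> already same set; set of 1 now {1, 6, 7}
Step 7: union(2, 3) -> merged; set of 2 now {2, 3}
Step 8: union(2, 5) -> merged; set of 2 now {2, 3, 4, 5, 11, 13}
Step 9: union(5, 11) -> already same set; set of 5 now {2, 3, 4, 5, 11, 13}
Step 10: union(0, 13) -> merged; set of 0 now {0, 2, 3, 4, 5, 11, 13}
Step 11: union(4, 9) -> merged; set of 4 now {0, 2, 3, 4, 5, 9, 11, 13}
Step 12: union(5, 0) -> already same set; set of 5 now {0, 2, 3, 4, 5, 9, 11, 13}
Step 13: find(0) -> no change; set of 0 is {0, 2, 3, 4, 5, 9, 11, 13}
Set of 2: {0, 2, 3, 4, 5, 9, 11, 13}; 6 is not a member.

Answer: no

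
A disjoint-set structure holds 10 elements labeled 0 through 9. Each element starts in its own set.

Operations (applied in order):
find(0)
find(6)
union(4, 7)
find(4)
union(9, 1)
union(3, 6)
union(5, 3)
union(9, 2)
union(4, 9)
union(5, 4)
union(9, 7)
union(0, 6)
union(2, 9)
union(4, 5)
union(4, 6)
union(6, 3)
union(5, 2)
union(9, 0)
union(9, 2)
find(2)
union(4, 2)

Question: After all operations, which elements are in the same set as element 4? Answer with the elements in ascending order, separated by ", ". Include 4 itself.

Answer: 0, 1, 2, 3, 4, 5, 6, 7, 9

Derivation:
Step 1: find(0) -> no change; set of 0 is {0}
Step 2: find(6) -> no change; set of 6 is {6}
Step 3: union(4, 7) -> merged; set of 4 now {4, 7}
Step 4: find(4) -> no change; set of 4 is {4, 7}
Step 5: union(9, 1) -> merged; set of 9 now {1, 9}
Step 6: union(3, 6) -> merged; set of 3 now {3, 6}
Step 7: union(5, 3) -> merged; set of 5 now {3, 5, 6}
Step 8: union(9, 2) -> merged; set of 9 now {1, 2, 9}
Step 9: union(4, 9) -> merged; set of 4 now {1, 2, 4, 7, 9}
Step 10: union(5, 4) -> merged; set of 5 now {1, 2, 3, 4, 5, 6, 7, 9}
Step 11: union(9, 7) -> already same set; set of 9 now {1, 2, 3, 4, 5, 6, 7, 9}
Step 12: union(0, 6) -> merged; set of 0 now {0, 1, 2, 3, 4, 5, 6, 7, 9}
Step 13: union(2, 9) -> already same set; set of 2 now {0, 1, 2, 3, 4, 5, 6, 7, 9}
Step 14: union(4, 5) -> already same set; set of 4 now {0, 1, 2, 3, 4, 5, 6, 7, 9}
Step 15: union(4, 6) -> already same set; set of 4 now {0, 1, 2, 3, 4, 5, 6, 7, 9}
Step 16: union(6, 3) -> already same set; set of 6 now {0, 1, 2, 3, 4, 5, 6, 7, 9}
Step 17: union(5, 2) -> already same set; set of 5 now {0, 1, 2, 3, 4, 5, 6, 7, 9}
Step 18: union(9, 0) -> already same set; set of 9 now {0, 1, 2, 3, 4, 5, 6, 7, 9}
Step 19: union(9, 2) -> already same set; set of 9 now {0, 1, 2, 3, 4, 5, 6, 7, 9}
Step 20: find(2) -> no change; set of 2 is {0, 1, 2, 3, 4, 5, 6, 7, 9}
Step 21: union(4, 2) -> already same set; set of 4 now {0, 1, 2, 3, 4, 5, 6, 7, 9}
Component of 4: {0, 1, 2, 3, 4, 5, 6, 7, 9}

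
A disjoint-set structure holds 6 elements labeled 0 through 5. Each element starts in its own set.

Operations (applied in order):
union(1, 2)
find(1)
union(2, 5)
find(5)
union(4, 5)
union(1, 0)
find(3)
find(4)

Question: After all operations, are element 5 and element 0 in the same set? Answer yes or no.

Step 1: union(1, 2) -> merged; set of 1 now {1, 2}
Step 2: find(1) -> no change; set of 1 is {1, 2}
Step 3: union(2, 5) -> merged; set of 2 now {1, 2, 5}
Step 4: find(5) -> no change; set of 5 is {1, 2, 5}
Step 5: union(4, 5) -> merged; set of 4 now {1, 2, 4, 5}
Step 6: union(1, 0) -> merged; set of 1 now {0, 1, 2, 4, 5}
Step 7: find(3) -> no change; set of 3 is {3}
Step 8: find(4) -> no change; set of 4 is {0, 1, 2, 4, 5}
Set of 5: {0, 1, 2, 4, 5}; 0 is a member.

Answer: yes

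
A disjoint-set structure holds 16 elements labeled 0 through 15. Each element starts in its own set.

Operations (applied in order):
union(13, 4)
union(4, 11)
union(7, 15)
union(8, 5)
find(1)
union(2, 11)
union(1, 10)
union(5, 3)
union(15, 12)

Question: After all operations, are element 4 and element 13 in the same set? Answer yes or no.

Step 1: union(13, 4) -> merged; set of 13 now {4, 13}
Step 2: union(4, 11) -> merged; set of 4 now {4, 11, 13}
Step 3: union(7, 15) -> merged; set of 7 now {7, 15}
Step 4: union(8, 5) -> merged; set of 8 now {5, 8}
Step 5: find(1) -> no change; set of 1 is {1}
Step 6: union(2, 11) -> merged; set of 2 now {2, 4, 11, 13}
Step 7: union(1, 10) -> merged; set of 1 now {1, 10}
Step 8: union(5, 3) -> merged; set of 5 now {3, 5, 8}
Step 9: union(15, 12) -> merged; set of 15 now {7, 12, 15}
Set of 4: {2, 4, 11, 13}; 13 is a member.

Answer: yes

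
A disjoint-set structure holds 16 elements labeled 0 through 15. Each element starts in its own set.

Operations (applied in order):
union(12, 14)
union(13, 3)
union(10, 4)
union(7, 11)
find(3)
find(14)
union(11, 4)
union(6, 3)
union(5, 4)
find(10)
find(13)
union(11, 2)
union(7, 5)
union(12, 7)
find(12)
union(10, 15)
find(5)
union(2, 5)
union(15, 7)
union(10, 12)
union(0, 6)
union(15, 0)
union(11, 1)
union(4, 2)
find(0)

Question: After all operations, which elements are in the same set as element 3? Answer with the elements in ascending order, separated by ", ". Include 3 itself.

Answer: 0, 1, 2, 3, 4, 5, 6, 7, 10, 11, 12, 13, 14, 15

Derivation:
Step 1: union(12, 14) -> merged; set of 12 now {12, 14}
Step 2: union(13, 3) -> merged; set of 13 now {3, 13}
Step 3: union(10, 4) -> merged; set of 10 now {4, 10}
Step 4: union(7, 11) -> merged; set of 7 now {7, 11}
Step 5: find(3) -> no change; set of 3 is {3, 13}
Step 6: find(14) -> no change; set of 14 is {12, 14}
Step 7: union(11, 4) -> merged; set of 11 now {4, 7, 10, 11}
Step 8: union(6, 3) -> merged; set of 6 now {3, 6, 13}
Step 9: union(5, 4) -> merged; set of 5 now {4, 5, 7, 10, 11}
Step 10: find(10) -> no change; set of 10 is {4, 5, 7, 10, 11}
Step 11: find(13) -> no change; set of 13 is {3, 6, 13}
Step 12: union(11, 2) -> merged; set of 11 now {2, 4, 5, 7, 10, 11}
Step 13: union(7, 5) -> already same set; set of 7 now {2, 4, 5, 7, 10, 11}
Step 14: union(12, 7) -> merged; set of 12 now {2, 4, 5, 7, 10, 11, 12, 14}
Step 15: find(12) -> no change; set of 12 is {2, 4, 5, 7, 10, 11, 12, 14}
Step 16: union(10, 15) -> merged; set of 10 now {2, 4, 5, 7, 10, 11, 12, 14, 15}
Step 17: find(5) -> no change; set of 5 is {2, 4, 5, 7, 10, 11, 12, 14, 15}
Step 18: union(2, 5) -> already same set; set of 2 now {2, 4, 5, 7, 10, 11, 12, 14, 15}
Step 19: union(15, 7) -> already same set; set of 15 now {2, 4, 5, 7, 10, 11, 12, 14, 15}
Step 20: union(10, 12) -> already same set; set of 10 now {2, 4, 5, 7, 10, 11, 12, 14, 15}
Step 21: union(0, 6) -> merged; set of 0 now {0, 3, 6, 13}
Step 22: union(15, 0) -> merged; set of 15 now {0, 2, 3, 4, 5, 6, 7, 10, 11, 12, 13, 14, 15}
Step 23: union(11, 1) -> merged; set of 11 now {0, 1, 2, 3, 4, 5, 6, 7, 10, 11, 12, 13, 14, 15}
Step 24: union(4, 2) -> already same set; set of 4 now {0, 1, 2, 3, 4, 5, 6, 7, 10, 11, 12, 13, 14, 15}
Step 25: find(0) -> no change; set of 0 is {0, 1, 2, 3, 4, 5, 6, 7, 10, 11, 12, 13, 14, 15}
Component of 3: {0, 1, 2, 3, 4, 5, 6, 7, 10, 11, 12, 13, 14, 15}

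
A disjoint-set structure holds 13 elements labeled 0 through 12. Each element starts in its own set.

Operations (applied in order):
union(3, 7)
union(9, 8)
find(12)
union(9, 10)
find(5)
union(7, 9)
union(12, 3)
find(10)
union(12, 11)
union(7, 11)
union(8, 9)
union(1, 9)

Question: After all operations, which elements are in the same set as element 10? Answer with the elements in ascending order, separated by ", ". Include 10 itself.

Answer: 1, 3, 7, 8, 9, 10, 11, 12

Derivation:
Step 1: union(3, 7) -> merged; set of 3 now {3, 7}
Step 2: union(9, 8) -> merged; set of 9 now {8, 9}
Step 3: find(12) -> no change; set of 12 is {12}
Step 4: union(9, 10) -> merged; set of 9 now {8, 9, 10}
Step 5: find(5) -> no change; set of 5 is {5}
Step 6: union(7, 9) -> merged; set of 7 now {3, 7, 8, 9, 10}
Step 7: union(12, 3) -> merged; set of 12 now {3, 7, 8, 9, 10, 12}
Step 8: find(10) -> no change; set of 10 is {3, 7, 8, 9, 10, 12}
Step 9: union(12, 11) -> merged; set of 12 now {3, 7, 8, 9, 10, 11, 12}
Step 10: union(7, 11) -> already same set; set of 7 now {3, 7, 8, 9, 10, 11, 12}
Step 11: union(8, 9) -> already same set; set of 8 now {3, 7, 8, 9, 10, 11, 12}
Step 12: union(1, 9) -> merged; set of 1 now {1, 3, 7, 8, 9, 10, 11, 12}
Component of 10: {1, 3, 7, 8, 9, 10, 11, 12}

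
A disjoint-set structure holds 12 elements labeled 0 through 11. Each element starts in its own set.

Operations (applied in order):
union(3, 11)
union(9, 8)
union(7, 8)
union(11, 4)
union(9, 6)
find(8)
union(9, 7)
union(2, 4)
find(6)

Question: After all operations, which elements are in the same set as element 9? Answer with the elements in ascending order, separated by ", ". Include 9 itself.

Answer: 6, 7, 8, 9

Derivation:
Step 1: union(3, 11) -> merged; set of 3 now {3, 11}
Step 2: union(9, 8) -> merged; set of 9 now {8, 9}
Step 3: union(7, 8) -> merged; set of 7 now {7, 8, 9}
Step 4: union(11, 4) -> merged; set of 11 now {3, 4, 11}
Step 5: union(9, 6) -> merged; set of 9 now {6, 7, 8, 9}
Step 6: find(8) -> no change; set of 8 is {6, 7, 8, 9}
Step 7: union(9, 7) -> already same set; set of 9 now {6, 7, 8, 9}
Step 8: union(2, 4) -> merged; set of 2 now {2, 3, 4, 11}
Step 9: find(6) -> no change; set of 6 is {6, 7, 8, 9}
Component of 9: {6, 7, 8, 9}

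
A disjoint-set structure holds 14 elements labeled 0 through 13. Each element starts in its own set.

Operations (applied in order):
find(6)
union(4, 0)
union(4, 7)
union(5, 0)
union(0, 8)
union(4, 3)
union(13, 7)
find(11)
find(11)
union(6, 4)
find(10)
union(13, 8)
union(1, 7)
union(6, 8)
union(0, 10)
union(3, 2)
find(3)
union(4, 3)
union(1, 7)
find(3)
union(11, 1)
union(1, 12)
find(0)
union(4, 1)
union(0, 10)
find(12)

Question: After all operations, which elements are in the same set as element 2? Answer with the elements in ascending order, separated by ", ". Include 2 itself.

Step 1: find(6) -> no change; set of 6 is {6}
Step 2: union(4, 0) -> merged; set of 4 now {0, 4}
Step 3: union(4, 7) -> merged; set of 4 now {0, 4, 7}
Step 4: union(5, 0) -> merged; set of 5 now {0, 4, 5, 7}
Step 5: union(0, 8) -> merged; set of 0 now {0, 4, 5, 7, 8}
Step 6: union(4, 3) -> merged; set of 4 now {0, 3, 4, 5, 7, 8}
Step 7: union(13, 7) -> merged; set of 13 now {0, 3, 4, 5, 7, 8, 13}
Step 8: find(11) -> no change; set of 11 is {11}
Step 9: find(11) -> no change; set of 11 is {11}
Step 10: union(6, 4) -> merged; set of 6 now {0, 3, 4, 5, 6, 7, 8, 13}
Step 11: find(10) -> no change; set of 10 is {10}
Step 12: union(13, 8) -> already same set; set of 13 now {0, 3, 4, 5, 6, 7, 8, 13}
Step 13: union(1, 7) -> merged; set of 1 now {0, 1, 3, 4, 5, 6, 7, 8, 13}
Step 14: union(6, 8) -> already same set; set of 6 now {0, 1, 3, 4, 5, 6, 7, 8, 13}
Step 15: union(0, 10) -> merged; set of 0 now {0, 1, 3, 4, 5, 6, 7, 8, 10, 13}
Step 16: union(3, 2) -> merged; set of 3 now {0, 1, 2, 3, 4, 5, 6, 7, 8, 10, 13}
Step 17: find(3) -> no change; set of 3 is {0, 1, 2, 3, 4, 5, 6, 7, 8, 10, 13}
Step 18: union(4, 3) -> already same set; set of 4 now {0, 1, 2, 3, 4, 5, 6, 7, 8, 10, 13}
Step 19: union(1, 7) -> already same set; set of 1 now {0, 1, 2, 3, 4, 5, 6, 7, 8, 10, 13}
Step 20: find(3) -> no change; set of 3 is {0, 1, 2, 3, 4, 5, 6, 7, 8, 10, 13}
Step 21: union(11, 1) -> merged; set of 11 now {0, 1, 2, 3, 4, 5, 6, 7, 8, 10, 11, 13}
Step 22: union(1, 12) -> merged; set of 1 now {0, 1, 2, 3, 4, 5, 6, 7, 8, 10, 11, 12, 13}
Step 23: find(0) -> no change; set of 0 is {0, 1, 2, 3, 4, 5, 6, 7, 8, 10, 11, 12, 13}
Step 24: union(4, 1) -> already same set; set of 4 now {0, 1, 2, 3, 4, 5, 6, 7, 8, 10, 11, 12, 13}
Step 25: union(0, 10) -> already same set; set of 0 now {0, 1, 2, 3, 4, 5, 6, 7, 8, 10, 11, 12, 13}
Step 26: find(12) -> no change; set of 12 is {0, 1, 2, 3, 4, 5, 6, 7, 8, 10, 11, 12, 13}
Component of 2: {0, 1, 2, 3, 4, 5, 6, 7, 8, 10, 11, 12, 13}

Answer: 0, 1, 2, 3, 4, 5, 6, 7, 8, 10, 11, 12, 13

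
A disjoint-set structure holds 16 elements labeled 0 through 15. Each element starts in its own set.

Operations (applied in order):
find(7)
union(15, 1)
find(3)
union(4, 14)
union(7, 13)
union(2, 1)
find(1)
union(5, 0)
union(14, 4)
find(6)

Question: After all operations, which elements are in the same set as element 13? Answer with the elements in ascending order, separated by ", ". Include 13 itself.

Step 1: find(7) -> no change; set of 7 is {7}
Step 2: union(15, 1) -> merged; set of 15 now {1, 15}
Step 3: find(3) -> no change; set of 3 is {3}
Step 4: union(4, 14) -> merged; set of 4 now {4, 14}
Step 5: union(7, 13) -> merged; set of 7 now {7, 13}
Step 6: union(2, 1) -> merged; set of 2 now {1, 2, 15}
Step 7: find(1) -> no change; set of 1 is {1, 2, 15}
Step 8: union(5, 0) -> merged; set of 5 now {0, 5}
Step 9: union(14, 4) -> already same set; set of 14 now {4, 14}
Step 10: find(6) -> no change; set of 6 is {6}
Component of 13: {7, 13}

Answer: 7, 13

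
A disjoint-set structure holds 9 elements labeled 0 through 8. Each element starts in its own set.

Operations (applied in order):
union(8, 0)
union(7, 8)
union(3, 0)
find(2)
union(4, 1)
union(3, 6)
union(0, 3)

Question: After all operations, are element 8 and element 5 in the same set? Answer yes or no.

Answer: no

Derivation:
Step 1: union(8, 0) -> merged; set of 8 now {0, 8}
Step 2: union(7, 8) -> merged; set of 7 now {0, 7, 8}
Step 3: union(3, 0) -> merged; set of 3 now {0, 3, 7, 8}
Step 4: find(2) -> no change; set of 2 is {2}
Step 5: union(4, 1) -> merged; set of 4 now {1, 4}
Step 6: union(3, 6) -> merged; set of 3 now {0, 3, 6, 7, 8}
Step 7: union(0, 3) -> already same set; set of 0 now {0, 3, 6, 7, 8}
Set of 8: {0, 3, 6, 7, 8}; 5 is not a member.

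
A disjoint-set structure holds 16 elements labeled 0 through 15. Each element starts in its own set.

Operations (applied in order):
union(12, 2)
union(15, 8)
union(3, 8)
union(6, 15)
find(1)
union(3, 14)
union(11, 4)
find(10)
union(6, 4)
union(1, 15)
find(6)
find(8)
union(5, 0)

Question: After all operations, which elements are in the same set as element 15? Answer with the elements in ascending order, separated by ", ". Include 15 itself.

Answer: 1, 3, 4, 6, 8, 11, 14, 15

Derivation:
Step 1: union(12, 2) -> merged; set of 12 now {2, 12}
Step 2: union(15, 8) -> merged; set of 15 now {8, 15}
Step 3: union(3, 8) -> merged; set of 3 now {3, 8, 15}
Step 4: union(6, 15) -> merged; set of 6 now {3, 6, 8, 15}
Step 5: find(1) -> no change; set of 1 is {1}
Step 6: union(3, 14) -> merged; set of 3 now {3, 6, 8, 14, 15}
Step 7: union(11, 4) -> merged; set of 11 now {4, 11}
Step 8: find(10) -> no change; set of 10 is {10}
Step 9: union(6, 4) -> merged; set of 6 now {3, 4, 6, 8, 11, 14, 15}
Step 10: union(1, 15) -> merged; set of 1 now {1, 3, 4, 6, 8, 11, 14, 15}
Step 11: find(6) -> no change; set of 6 is {1, 3, 4, 6, 8, 11, 14, 15}
Step 12: find(8) -> no change; set of 8 is {1, 3, 4, 6, 8, 11, 14, 15}
Step 13: union(5, 0) -> merged; set of 5 now {0, 5}
Component of 15: {1, 3, 4, 6, 8, 11, 14, 15}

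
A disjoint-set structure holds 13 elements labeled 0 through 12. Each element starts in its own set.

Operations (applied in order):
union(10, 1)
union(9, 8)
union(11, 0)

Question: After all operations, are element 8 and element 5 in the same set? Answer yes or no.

Step 1: union(10, 1) -> merged; set of 10 now {1, 10}
Step 2: union(9, 8) -> merged; set of 9 now {8, 9}
Step 3: union(11, 0) -> merged; set of 11 now {0, 11}
Set of 8: {8, 9}; 5 is not a member.

Answer: no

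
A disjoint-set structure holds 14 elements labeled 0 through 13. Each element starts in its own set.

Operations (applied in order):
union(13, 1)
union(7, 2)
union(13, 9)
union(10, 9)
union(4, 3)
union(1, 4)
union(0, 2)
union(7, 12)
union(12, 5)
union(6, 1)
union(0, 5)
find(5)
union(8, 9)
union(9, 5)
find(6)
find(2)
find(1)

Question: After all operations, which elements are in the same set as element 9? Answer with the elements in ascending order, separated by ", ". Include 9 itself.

Step 1: union(13, 1) -> merged; set of 13 now {1, 13}
Step 2: union(7, 2) -> merged; set of 7 now {2, 7}
Step 3: union(13, 9) -> merged; set of 13 now {1, 9, 13}
Step 4: union(10, 9) -> merged; set of 10 now {1, 9, 10, 13}
Step 5: union(4, 3) -> merged; set of 4 now {3, 4}
Step 6: union(1, 4) -> merged; set of 1 now {1, 3, 4, 9, 10, 13}
Step 7: union(0, 2) -> merged; set of 0 now {0, 2, 7}
Step 8: union(7, 12) -> merged; set of 7 now {0, 2, 7, 12}
Step 9: union(12, 5) -> merged; set of 12 now {0, 2, 5, 7, 12}
Step 10: union(6, 1) -> merged; set of 6 now {1, 3, 4, 6, 9, 10, 13}
Step 11: union(0, 5) -> already same set; set of 0 now {0, 2, 5, 7, 12}
Step 12: find(5) -> no change; set of 5 is {0, 2, 5, 7, 12}
Step 13: union(8, 9) -> merged; set of 8 now {1, 3, 4, 6, 8, 9, 10, 13}
Step 14: union(9, 5) -> merged; set of 9 now {0, 1, 2, 3, 4, 5, 6, 7, 8, 9, 10, 12, 13}
Step 15: find(6) -> no change; set of 6 is {0, 1, 2, 3, 4, 5, 6, 7, 8, 9, 10, 12, 13}
Step 16: find(2) -> no change; set of 2 is {0, 1, 2, 3, 4, 5, 6, 7, 8, 9, 10, 12, 13}
Step 17: find(1) -> no change; set of 1 is {0, 1, 2, 3, 4, 5, 6, 7, 8, 9, 10, 12, 13}
Component of 9: {0, 1, 2, 3, 4, 5, 6, 7, 8, 9, 10, 12, 13}

Answer: 0, 1, 2, 3, 4, 5, 6, 7, 8, 9, 10, 12, 13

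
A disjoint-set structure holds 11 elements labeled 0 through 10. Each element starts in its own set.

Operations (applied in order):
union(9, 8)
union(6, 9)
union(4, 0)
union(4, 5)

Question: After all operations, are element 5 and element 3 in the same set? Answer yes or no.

Step 1: union(9, 8) -> merged; set of 9 now {8, 9}
Step 2: union(6, 9) -> merged; set of 6 now {6, 8, 9}
Step 3: union(4, 0) -> merged; set of 4 now {0, 4}
Step 4: union(4, 5) -> merged; set of 4 now {0, 4, 5}
Set of 5: {0, 4, 5}; 3 is not a member.

Answer: no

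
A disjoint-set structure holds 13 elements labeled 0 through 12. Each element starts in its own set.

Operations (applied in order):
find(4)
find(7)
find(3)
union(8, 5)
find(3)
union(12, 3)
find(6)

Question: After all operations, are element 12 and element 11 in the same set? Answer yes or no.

Answer: no

Derivation:
Step 1: find(4) -> no change; set of 4 is {4}
Step 2: find(7) -> no change; set of 7 is {7}
Step 3: find(3) -> no change; set of 3 is {3}
Step 4: union(8, 5) -> merged; set of 8 now {5, 8}
Step 5: find(3) -> no change; set of 3 is {3}
Step 6: union(12, 3) -> merged; set of 12 now {3, 12}
Step 7: find(6) -> no change; set of 6 is {6}
Set of 12: {3, 12}; 11 is not a member.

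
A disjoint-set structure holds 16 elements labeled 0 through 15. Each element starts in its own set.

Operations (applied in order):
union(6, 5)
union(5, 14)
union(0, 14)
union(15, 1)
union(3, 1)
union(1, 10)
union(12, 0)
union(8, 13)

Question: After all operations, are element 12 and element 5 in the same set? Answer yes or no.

Answer: yes

Derivation:
Step 1: union(6, 5) -> merged; set of 6 now {5, 6}
Step 2: union(5, 14) -> merged; set of 5 now {5, 6, 14}
Step 3: union(0, 14) -> merged; set of 0 now {0, 5, 6, 14}
Step 4: union(15, 1) -> merged; set of 15 now {1, 15}
Step 5: union(3, 1) -> merged; set of 3 now {1, 3, 15}
Step 6: union(1, 10) -> merged; set of 1 now {1, 3, 10, 15}
Step 7: union(12, 0) -> merged; set of 12 now {0, 5, 6, 12, 14}
Step 8: union(8, 13) -> merged; set of 8 now {8, 13}
Set of 12: {0, 5, 6, 12, 14}; 5 is a member.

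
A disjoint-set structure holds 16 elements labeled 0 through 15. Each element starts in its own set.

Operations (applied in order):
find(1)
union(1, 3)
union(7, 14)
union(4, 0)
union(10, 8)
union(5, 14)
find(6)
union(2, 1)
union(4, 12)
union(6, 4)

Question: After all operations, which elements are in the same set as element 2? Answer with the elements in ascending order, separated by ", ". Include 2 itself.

Answer: 1, 2, 3

Derivation:
Step 1: find(1) -> no change; set of 1 is {1}
Step 2: union(1, 3) -> merged; set of 1 now {1, 3}
Step 3: union(7, 14) -> merged; set of 7 now {7, 14}
Step 4: union(4, 0) -> merged; set of 4 now {0, 4}
Step 5: union(10, 8) -> merged; set of 10 now {8, 10}
Step 6: union(5, 14) -> merged; set of 5 now {5, 7, 14}
Step 7: find(6) -> no change; set of 6 is {6}
Step 8: union(2, 1) -> merged; set of 2 now {1, 2, 3}
Step 9: union(4, 12) -> merged; set of 4 now {0, 4, 12}
Step 10: union(6, 4) -> merged; set of 6 now {0, 4, 6, 12}
Component of 2: {1, 2, 3}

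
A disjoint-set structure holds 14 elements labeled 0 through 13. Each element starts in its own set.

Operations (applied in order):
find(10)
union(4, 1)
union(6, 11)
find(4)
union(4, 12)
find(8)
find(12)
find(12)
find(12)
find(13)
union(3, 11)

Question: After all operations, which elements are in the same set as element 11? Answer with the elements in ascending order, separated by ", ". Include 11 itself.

Step 1: find(10) -> no change; set of 10 is {10}
Step 2: union(4, 1) -> merged; set of 4 now {1, 4}
Step 3: union(6, 11) -> merged; set of 6 now {6, 11}
Step 4: find(4) -> no change; set of 4 is {1, 4}
Step 5: union(4, 12) -> merged; set of 4 now {1, 4, 12}
Step 6: find(8) -> no change; set of 8 is {8}
Step 7: find(12) -> no change; set of 12 is {1, 4, 12}
Step 8: find(12) -> no change; set of 12 is {1, 4, 12}
Step 9: find(12) -> no change; set of 12 is {1, 4, 12}
Step 10: find(13) -> no change; set of 13 is {13}
Step 11: union(3, 11) -> merged; set of 3 now {3, 6, 11}
Component of 11: {3, 6, 11}

Answer: 3, 6, 11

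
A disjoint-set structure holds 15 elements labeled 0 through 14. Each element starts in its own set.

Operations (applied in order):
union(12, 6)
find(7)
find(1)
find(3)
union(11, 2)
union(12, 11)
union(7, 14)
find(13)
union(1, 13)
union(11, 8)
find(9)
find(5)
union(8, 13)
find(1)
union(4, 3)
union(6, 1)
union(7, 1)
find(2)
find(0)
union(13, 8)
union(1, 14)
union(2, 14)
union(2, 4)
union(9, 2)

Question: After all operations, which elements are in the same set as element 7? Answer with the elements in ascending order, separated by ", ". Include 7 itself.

Answer: 1, 2, 3, 4, 6, 7, 8, 9, 11, 12, 13, 14

Derivation:
Step 1: union(12, 6) -> merged; set of 12 now {6, 12}
Step 2: find(7) -> no change; set of 7 is {7}
Step 3: find(1) -> no change; set of 1 is {1}
Step 4: find(3) -> no change; set of 3 is {3}
Step 5: union(11, 2) -> merged; set of 11 now {2, 11}
Step 6: union(12, 11) -> merged; set of 12 now {2, 6, 11, 12}
Step 7: union(7, 14) -> merged; set of 7 now {7, 14}
Step 8: find(13) -> no change; set of 13 is {13}
Step 9: union(1, 13) -> merged; set of 1 now {1, 13}
Step 10: union(11, 8) -> merged; set of 11 now {2, 6, 8, 11, 12}
Step 11: find(9) -> no change; set of 9 is {9}
Step 12: find(5) -> no change; set of 5 is {5}
Step 13: union(8, 13) -> merged; set of 8 now {1, 2, 6, 8, 11, 12, 13}
Step 14: find(1) -> no change; set of 1 is {1, 2, 6, 8, 11, 12, 13}
Step 15: union(4, 3) -> merged; set of 4 now {3, 4}
Step 16: union(6, 1) -> already same set; set of 6 now {1, 2, 6, 8, 11, 12, 13}
Step 17: union(7, 1) -> merged; set of 7 now {1, 2, 6, 7, 8, 11, 12, 13, 14}
Step 18: find(2) -> no change; set of 2 is {1, 2, 6, 7, 8, 11, 12, 13, 14}
Step 19: find(0) -> no change; set of 0 is {0}
Step 20: union(13, 8) -> already same set; set of 13 now {1, 2, 6, 7, 8, 11, 12, 13, 14}
Step 21: union(1, 14) -> already same set; set of 1 now {1, 2, 6, 7, 8, 11, 12, 13, 14}
Step 22: union(2, 14) -> already same set; set of 2 now {1, 2, 6, 7, 8, 11, 12, 13, 14}
Step 23: union(2, 4) -> merged; set of 2 now {1, 2, 3, 4, 6, 7, 8, 11, 12, 13, 14}
Step 24: union(9, 2) -> merged; set of 9 now {1, 2, 3, 4, 6, 7, 8, 9, 11, 12, 13, 14}
Component of 7: {1, 2, 3, 4, 6, 7, 8, 9, 11, 12, 13, 14}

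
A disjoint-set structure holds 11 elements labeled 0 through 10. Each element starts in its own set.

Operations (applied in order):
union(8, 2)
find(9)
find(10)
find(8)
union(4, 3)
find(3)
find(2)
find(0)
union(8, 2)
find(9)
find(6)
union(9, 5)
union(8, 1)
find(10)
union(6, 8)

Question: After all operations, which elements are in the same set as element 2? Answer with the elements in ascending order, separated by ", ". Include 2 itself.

Step 1: union(8, 2) -> merged; set of 8 now {2, 8}
Step 2: find(9) -> no change; set of 9 is {9}
Step 3: find(10) -> no change; set of 10 is {10}
Step 4: find(8) -> no change; set of 8 is {2, 8}
Step 5: union(4, 3) -> merged; set of 4 now {3, 4}
Step 6: find(3) -> no change; set of 3 is {3, 4}
Step 7: find(2) -> no change; set of 2 is {2, 8}
Step 8: find(0) -> no change; set of 0 is {0}
Step 9: union(8, 2) -> already same set; set of 8 now {2, 8}
Step 10: find(9) -> no change; set of 9 is {9}
Step 11: find(6) -> no change; set of 6 is {6}
Step 12: union(9, 5) -> merged; set of 9 now {5, 9}
Step 13: union(8, 1) -> merged; set of 8 now {1, 2, 8}
Step 14: find(10) -> no change; set of 10 is {10}
Step 15: union(6, 8) -> merged; set of 6 now {1, 2, 6, 8}
Component of 2: {1, 2, 6, 8}

Answer: 1, 2, 6, 8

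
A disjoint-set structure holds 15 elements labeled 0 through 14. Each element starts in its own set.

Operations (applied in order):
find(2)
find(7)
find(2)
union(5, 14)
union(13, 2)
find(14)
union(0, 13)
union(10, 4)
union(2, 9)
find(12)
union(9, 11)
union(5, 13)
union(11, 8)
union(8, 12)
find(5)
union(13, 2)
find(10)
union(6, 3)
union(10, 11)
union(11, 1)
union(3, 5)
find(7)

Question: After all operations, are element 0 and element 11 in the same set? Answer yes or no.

Answer: yes

Derivation:
Step 1: find(2) -> no change; set of 2 is {2}
Step 2: find(7) -> no change; set of 7 is {7}
Step 3: find(2) -> no change; set of 2 is {2}
Step 4: union(5, 14) -> merged; set of 5 now {5, 14}
Step 5: union(13, 2) -> merged; set of 13 now {2, 13}
Step 6: find(14) -> no change; set of 14 is {5, 14}
Step 7: union(0, 13) -> merged; set of 0 now {0, 2, 13}
Step 8: union(10, 4) -> merged; set of 10 now {4, 10}
Step 9: union(2, 9) -> merged; set of 2 now {0, 2, 9, 13}
Step 10: find(12) -> no change; set of 12 is {12}
Step 11: union(9, 11) -> merged; set of 9 now {0, 2, 9, 11, 13}
Step 12: union(5, 13) -> merged; set of 5 now {0, 2, 5, 9, 11, 13, 14}
Step 13: union(11, 8) -> merged; set of 11 now {0, 2, 5, 8, 9, 11, 13, 14}
Step 14: union(8, 12) -> merged; set of 8 now {0, 2, 5, 8, 9, 11, 12, 13, 14}
Step 15: find(5) -> no change; set of 5 is {0, 2, 5, 8, 9, 11, 12, 13, 14}
Step 16: union(13, 2) -> already same set; set of 13 now {0, 2, 5, 8, 9, 11, 12, 13, 14}
Step 17: find(10) -> no change; set of 10 is {4, 10}
Step 18: union(6, 3) -> merged; set of 6 now {3, 6}
Step 19: union(10, 11) -> merged; set of 10 now {0, 2, 4, 5, 8, 9, 10, 11, 12, 13, 14}
Step 20: union(11, 1) -> merged; set of 11 now {0, 1, 2, 4, 5, 8, 9, 10, 11, 12, 13, 14}
Step 21: union(3, 5) -> merged; set of 3 now {0, 1, 2, 3, 4, 5, 6, 8, 9, 10, 11, 12, 13, 14}
Step 22: find(7) -> no change; set of 7 is {7}
Set of 0: {0, 1, 2, 3, 4, 5, 6, 8, 9, 10, 11, 12, 13, 14}; 11 is a member.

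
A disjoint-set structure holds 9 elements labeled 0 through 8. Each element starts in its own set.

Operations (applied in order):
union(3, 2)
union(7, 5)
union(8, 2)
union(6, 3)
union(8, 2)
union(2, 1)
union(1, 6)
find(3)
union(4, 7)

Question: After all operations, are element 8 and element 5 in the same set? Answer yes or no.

Answer: no

Derivation:
Step 1: union(3, 2) -> merged; set of 3 now {2, 3}
Step 2: union(7, 5) -> merged; set of 7 now {5, 7}
Step 3: union(8, 2) -> merged; set of 8 now {2, 3, 8}
Step 4: union(6, 3) -> merged; set of 6 now {2, 3, 6, 8}
Step 5: union(8, 2) -> already same set; set of 8 now {2, 3, 6, 8}
Step 6: union(2, 1) -> merged; set of 2 now {1, 2, 3, 6, 8}
Step 7: union(1, 6) -> already same set; set of 1 now {1, 2, 3, 6, 8}
Step 8: find(3) -> no change; set of 3 is {1, 2, 3, 6, 8}
Step 9: union(4, 7) -> merged; set of 4 now {4, 5, 7}
Set of 8: {1, 2, 3, 6, 8}; 5 is not a member.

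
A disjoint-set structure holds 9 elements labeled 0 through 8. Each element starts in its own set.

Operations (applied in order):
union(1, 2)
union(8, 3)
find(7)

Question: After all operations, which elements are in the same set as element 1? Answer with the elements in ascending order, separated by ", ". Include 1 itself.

Step 1: union(1, 2) -> merged; set of 1 now {1, 2}
Step 2: union(8, 3) -> merged; set of 8 now {3, 8}
Step 3: find(7) -> no change; set of 7 is {7}
Component of 1: {1, 2}

Answer: 1, 2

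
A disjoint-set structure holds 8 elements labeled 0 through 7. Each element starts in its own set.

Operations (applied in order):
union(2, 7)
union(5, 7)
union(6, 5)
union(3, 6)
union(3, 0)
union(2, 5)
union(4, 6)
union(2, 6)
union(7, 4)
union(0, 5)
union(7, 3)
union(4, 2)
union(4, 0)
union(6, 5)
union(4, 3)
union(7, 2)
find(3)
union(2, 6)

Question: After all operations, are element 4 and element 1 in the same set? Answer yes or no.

Answer: no

Derivation:
Step 1: union(2, 7) -> merged; set of 2 now {2, 7}
Step 2: union(5, 7) -> merged; set of 5 now {2, 5, 7}
Step 3: union(6, 5) -> merged; set of 6 now {2, 5, 6, 7}
Step 4: union(3, 6) -> merged; set of 3 now {2, 3, 5, 6, 7}
Step 5: union(3, 0) -> merged; set of 3 now {0, 2, 3, 5, 6, 7}
Step 6: union(2, 5) -> already same set; set of 2 now {0, 2, 3, 5, 6, 7}
Step 7: union(4, 6) -> merged; set of 4 now {0, 2, 3, 4, 5, 6, 7}
Step 8: union(2, 6) -> already same set; set of 2 now {0, 2, 3, 4, 5, 6, 7}
Step 9: union(7, 4) -> already same set; set of 7 now {0, 2, 3, 4, 5, 6, 7}
Step 10: union(0, 5) -> already same set; set of 0 now {0, 2, 3, 4, 5, 6, 7}
Step 11: union(7, 3) -> already same set; set of 7 now {0, 2, 3, 4, 5, 6, 7}
Step 12: union(4, 2) -> already same set; set of 4 now {0, 2, 3, 4, 5, 6, 7}
Step 13: union(4, 0) -> already same set; set of 4 now {0, 2, 3, 4, 5, 6, 7}
Step 14: union(6, 5) -> already same set; set of 6 now {0, 2, 3, 4, 5, 6, 7}
Step 15: union(4, 3) -> already same set; set of 4 now {0, 2, 3, 4, 5, 6, 7}
Step 16: union(7, 2) -> already same set; set of 7 now {0, 2, 3, 4, 5, 6, 7}
Step 17: find(3) -> no change; set of 3 is {0, 2, 3, 4, 5, 6, 7}
Step 18: union(2, 6) -> already same set; set of 2 now {0, 2, 3, 4, 5, 6, 7}
Set of 4: {0, 2, 3, 4, 5, 6, 7}; 1 is not a member.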